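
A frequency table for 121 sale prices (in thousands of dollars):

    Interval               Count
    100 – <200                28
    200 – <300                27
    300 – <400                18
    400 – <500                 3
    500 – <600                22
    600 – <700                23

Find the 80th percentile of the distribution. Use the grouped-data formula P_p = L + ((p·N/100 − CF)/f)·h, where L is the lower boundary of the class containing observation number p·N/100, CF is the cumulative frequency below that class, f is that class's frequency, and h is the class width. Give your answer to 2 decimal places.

594.55

N = 121; target position k = 80/100 · 121 = 96.8.
Cumulative frequencies: 28, 55, 73, 76, 98, 121.
Observation 96.8 falls in the class 500 – <600.
L = 500, CF = 76, f = 22, h = 100.
P80 = 500 + ((96.8 − 76)/22)·100 = 500 + 94.5455 = 594.545.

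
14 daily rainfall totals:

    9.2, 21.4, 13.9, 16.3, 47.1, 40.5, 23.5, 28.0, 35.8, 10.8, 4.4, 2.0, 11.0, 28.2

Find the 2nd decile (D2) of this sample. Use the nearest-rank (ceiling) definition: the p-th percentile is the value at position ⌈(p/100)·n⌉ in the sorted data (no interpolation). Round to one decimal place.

9.2

Sorted: 2.0, 4.4, 9.2, 10.8, 11.0, 13.9, 16.3, 21.4, 23.5, 28.0, 28.2, 35.8, 40.5, 47.1.
n = 14.
Position = ⌈20/100 · 14⌉ = ⌈2.8⌉ = 3.
The value at rank 3 is 9.2.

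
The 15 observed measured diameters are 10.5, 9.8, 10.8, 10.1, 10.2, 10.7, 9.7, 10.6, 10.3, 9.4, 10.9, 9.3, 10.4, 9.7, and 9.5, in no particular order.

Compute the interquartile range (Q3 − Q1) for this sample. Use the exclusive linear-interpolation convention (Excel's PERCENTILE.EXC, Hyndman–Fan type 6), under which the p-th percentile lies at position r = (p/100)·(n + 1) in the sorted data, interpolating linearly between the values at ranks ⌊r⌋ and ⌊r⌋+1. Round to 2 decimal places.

0.90

Sorted: 9.3, 9.4, 9.5, 9.7, 9.7, 9.8, 10.1, 10.2, 10.3, 10.4, 10.5, 10.6, 10.7, 10.8, 10.9.
n = 15.
P25: r = 4 (integer) → 9.7.
P75: r = 12 (integer) → 10.6.
Difference: 10.6 − 9.7 = 0.9.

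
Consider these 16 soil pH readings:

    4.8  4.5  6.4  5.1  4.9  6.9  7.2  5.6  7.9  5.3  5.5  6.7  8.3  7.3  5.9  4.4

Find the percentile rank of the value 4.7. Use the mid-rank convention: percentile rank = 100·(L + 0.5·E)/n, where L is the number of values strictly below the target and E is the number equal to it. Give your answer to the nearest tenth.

Sorted: 4.4, 4.5, 4.8, 4.9, 5.1, 5.3, 5.5, 5.6, 5.9, 6.4, 6.7, 6.9, 7.2, 7.3, 7.9, 8.3.
Count below 4.7: L = 2; count equal: E = 0; n = 16.
Percentile rank = 100·(2 + 0.5·0)/16 = 100·2/16 = 12.5.

12.5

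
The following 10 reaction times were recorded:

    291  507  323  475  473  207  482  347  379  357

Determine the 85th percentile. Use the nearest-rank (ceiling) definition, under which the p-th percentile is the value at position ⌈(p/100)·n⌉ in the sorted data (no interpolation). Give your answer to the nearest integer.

482

Sorted: 207, 291, 323, 347, 357, 379, 473, 475, 482, 507.
n = 10.
Position = ⌈85/100 · 10⌉ = ⌈8.5⌉ = 9.
The value at rank 9 is 482.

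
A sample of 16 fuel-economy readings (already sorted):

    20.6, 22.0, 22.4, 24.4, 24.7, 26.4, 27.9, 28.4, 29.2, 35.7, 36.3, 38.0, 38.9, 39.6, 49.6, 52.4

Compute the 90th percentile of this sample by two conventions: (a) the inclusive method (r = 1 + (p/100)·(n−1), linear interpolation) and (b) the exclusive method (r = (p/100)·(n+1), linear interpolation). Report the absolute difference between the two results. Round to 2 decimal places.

n = 16.
(a) r = 14.5; between ranks 14 (39.6) and 15 (49.6): 44.6.
(b) r = 15.3; between ranks 15 (49.6) and 16 (52.4): 50.44.
|44.6 − 50.44| = 5.84.

5.84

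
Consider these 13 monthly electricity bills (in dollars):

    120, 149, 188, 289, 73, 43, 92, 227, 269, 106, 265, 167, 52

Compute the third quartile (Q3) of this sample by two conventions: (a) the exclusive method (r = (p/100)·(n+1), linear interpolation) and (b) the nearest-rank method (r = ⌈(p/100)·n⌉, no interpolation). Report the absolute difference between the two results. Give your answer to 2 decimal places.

Sorted: 43, 52, 73, 92, 106, 120, 149, 167, 188, 227, 265, 269, 289.
n = 13.
(a) r = 10.5; between ranks 10 (227) and 11 (265): 246.
(b) the nearest-rank method: rank 10 → 227.
|246 − 227| = 19.

19.00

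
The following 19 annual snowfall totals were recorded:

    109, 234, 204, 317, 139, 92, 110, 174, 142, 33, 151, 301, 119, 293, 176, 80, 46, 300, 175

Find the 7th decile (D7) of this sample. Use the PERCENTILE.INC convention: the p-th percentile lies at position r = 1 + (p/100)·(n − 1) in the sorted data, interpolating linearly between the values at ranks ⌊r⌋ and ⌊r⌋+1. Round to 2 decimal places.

192.80

Sorted: 33, 46, 80, 92, 109, 110, 119, 139, 142, 151, 174, 175, 176, 204, 234, 293, 300, 301, 317.
n = 19.
r = 1 + (70/100)·(19 − 1) = 1 + 12.6 = 13.6.
Rank 13 is 176 and rank 14 is 204.
Interpolate: 176 + 0.6·(204 − 176) = 176 + 0.6·28 = 192.8.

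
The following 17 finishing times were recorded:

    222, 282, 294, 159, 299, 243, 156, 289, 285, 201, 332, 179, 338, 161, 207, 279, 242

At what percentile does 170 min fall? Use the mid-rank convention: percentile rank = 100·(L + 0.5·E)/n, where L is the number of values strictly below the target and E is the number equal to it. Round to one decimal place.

17.6

Sorted: 156, 159, 161, 179, 201, 207, 222, 242, 243, 279, 282, 285, 289, 294, 299, 332, 338.
Count below 170: L = 3; count equal: E = 0; n = 17.
Percentile rank = 100·(3 + 0.5·0)/17 = 100·3/17 = 17.65.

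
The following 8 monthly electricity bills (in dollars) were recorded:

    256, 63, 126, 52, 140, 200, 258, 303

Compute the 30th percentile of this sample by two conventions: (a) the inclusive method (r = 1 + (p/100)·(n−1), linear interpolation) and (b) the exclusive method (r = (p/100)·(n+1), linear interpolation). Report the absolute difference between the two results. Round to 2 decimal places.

20.30

Sorted: 52, 63, 126, 140, 200, 256, 258, 303.
n = 8.
(a) r = 3.1; between ranks 3 (126) and 4 (140): 127.4.
(b) r = 2.7; between ranks 2 (63) and 3 (126): 107.1.
|127.4 − 107.1| = 20.3.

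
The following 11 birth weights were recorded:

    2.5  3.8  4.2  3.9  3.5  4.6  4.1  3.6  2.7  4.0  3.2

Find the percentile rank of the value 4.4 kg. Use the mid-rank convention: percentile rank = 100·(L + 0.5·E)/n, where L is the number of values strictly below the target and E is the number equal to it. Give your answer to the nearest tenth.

90.9

Sorted: 2.5, 2.7, 3.2, 3.5, 3.6, 3.8, 3.9, 4.0, 4.1, 4.2, 4.6.
Count below 4.4: L = 10; count equal: E = 0; n = 11.
Percentile rank = 100·(10 + 0.5·0)/11 = 100·10/11 = 90.91.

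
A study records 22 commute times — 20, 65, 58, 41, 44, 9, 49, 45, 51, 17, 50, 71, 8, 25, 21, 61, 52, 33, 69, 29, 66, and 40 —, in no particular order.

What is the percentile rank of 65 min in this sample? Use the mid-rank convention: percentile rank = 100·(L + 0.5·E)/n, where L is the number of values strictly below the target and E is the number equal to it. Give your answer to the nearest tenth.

Sorted: 8, 9, 17, 20, 21, 25, 29, 33, 40, 41, 44, 45, 49, 50, 51, 52, 58, 61, 65, 66, 69, 71.
Count below 65: L = 18; count equal: E = 1; n = 22.
Percentile rank = 100·(18 + 0.5·1)/22 = 100·18.5/22 = 84.09.

84.1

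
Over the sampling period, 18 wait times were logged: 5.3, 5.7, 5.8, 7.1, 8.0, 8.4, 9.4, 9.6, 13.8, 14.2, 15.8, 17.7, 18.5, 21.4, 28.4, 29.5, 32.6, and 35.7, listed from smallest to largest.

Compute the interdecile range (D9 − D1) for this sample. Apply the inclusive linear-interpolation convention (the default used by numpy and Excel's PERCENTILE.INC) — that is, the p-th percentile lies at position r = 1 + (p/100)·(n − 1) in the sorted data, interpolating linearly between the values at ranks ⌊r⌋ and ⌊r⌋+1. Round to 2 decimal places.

n = 18.
P10: r = 2.7; ranks 2–3 are 5.7, 5.8; interpolating gives 5.77.
P90: r = 16.3; ranks 16–17 are 29.5, 32.6; interpolating gives 30.43.
Difference: 30.43 − 5.77 = 24.66.

24.66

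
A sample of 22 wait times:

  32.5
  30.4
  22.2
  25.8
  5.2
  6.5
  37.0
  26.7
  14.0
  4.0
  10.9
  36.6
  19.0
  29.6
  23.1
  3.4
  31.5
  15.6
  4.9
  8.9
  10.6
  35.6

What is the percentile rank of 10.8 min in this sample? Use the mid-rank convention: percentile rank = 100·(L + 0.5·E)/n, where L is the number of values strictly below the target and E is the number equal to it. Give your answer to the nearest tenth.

Sorted: 3.4, 4.0, 4.9, 5.2, 6.5, 8.9, 10.6, 10.9, 14.0, 15.6, 19.0, 22.2, 23.1, 25.8, 26.7, 29.6, 30.4, 31.5, 32.5, 35.6, 36.6, 37.0.
Count below 10.8: L = 7; count equal: E = 0; n = 22.
Percentile rank = 100·(7 + 0.5·0)/22 = 100·7/22 = 31.82.

31.8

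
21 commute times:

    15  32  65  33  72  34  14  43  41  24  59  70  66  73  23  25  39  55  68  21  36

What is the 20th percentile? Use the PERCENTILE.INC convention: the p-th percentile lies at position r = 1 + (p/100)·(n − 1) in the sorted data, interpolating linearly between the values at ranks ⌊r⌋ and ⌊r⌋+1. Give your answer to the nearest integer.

Sorted: 14, 15, 21, 23, 24, 25, 32, 33, 34, 36, 39, 41, 43, 55, 59, 65, 66, 68, 70, 72, 73.
n = 21.
r = 1 + (20/100)·(21 − 1) = 1 + 4 = 5.
r is an integer, so P20 is the value at rank 5: 24.

24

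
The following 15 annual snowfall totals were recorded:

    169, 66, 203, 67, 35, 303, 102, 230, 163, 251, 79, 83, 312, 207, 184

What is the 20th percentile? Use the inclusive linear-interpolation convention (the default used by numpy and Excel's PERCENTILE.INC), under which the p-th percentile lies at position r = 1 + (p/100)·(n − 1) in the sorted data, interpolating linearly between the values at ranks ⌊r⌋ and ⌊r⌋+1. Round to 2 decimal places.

Sorted: 35, 66, 67, 79, 83, 102, 163, 169, 184, 203, 207, 230, 251, 303, 312.
n = 15.
r = 1 + (20/100)·(15 − 1) = 1 + 2.8 = 3.8.
Rank 3 is 67 and rank 4 is 79.
Interpolate: 67 + 0.8·(79 − 67) = 67 + 0.8·12 = 76.6.

76.60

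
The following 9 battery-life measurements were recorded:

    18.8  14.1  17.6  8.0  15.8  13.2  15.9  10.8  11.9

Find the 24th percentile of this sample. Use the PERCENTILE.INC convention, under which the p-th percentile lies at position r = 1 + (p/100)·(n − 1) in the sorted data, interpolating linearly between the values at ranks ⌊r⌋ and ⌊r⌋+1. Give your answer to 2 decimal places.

11.81

Sorted: 8.0, 10.8, 11.9, 13.2, 14.1, 15.8, 15.9, 17.6, 18.8.
n = 9.
r = 1 + (24/100)·(9 − 1) = 1 + 1.92 = 2.92.
Rank 2 is 10.8 and rank 3 is 11.9.
Interpolate: 10.8 + 0.92·(11.9 − 10.8) = 10.8 + 0.92·1.1 = 11.812.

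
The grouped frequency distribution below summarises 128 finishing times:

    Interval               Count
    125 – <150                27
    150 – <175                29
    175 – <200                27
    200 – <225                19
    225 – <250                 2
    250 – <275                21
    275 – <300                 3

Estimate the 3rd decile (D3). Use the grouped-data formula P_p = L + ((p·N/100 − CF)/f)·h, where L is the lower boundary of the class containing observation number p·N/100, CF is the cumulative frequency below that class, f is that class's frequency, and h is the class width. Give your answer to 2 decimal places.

159.83

N = 128; target position k = 30/100 · 128 = 38.4.
Cumulative frequencies: 27, 56, 83, 102, 104, 125, 128.
Observation 38.4 falls in the class 150 – <175.
L = 150, CF = 27, f = 29, h = 25.
P30 = 150 + ((38.4 − 27)/29)·25 = 150 + 9.82759 = 159.828.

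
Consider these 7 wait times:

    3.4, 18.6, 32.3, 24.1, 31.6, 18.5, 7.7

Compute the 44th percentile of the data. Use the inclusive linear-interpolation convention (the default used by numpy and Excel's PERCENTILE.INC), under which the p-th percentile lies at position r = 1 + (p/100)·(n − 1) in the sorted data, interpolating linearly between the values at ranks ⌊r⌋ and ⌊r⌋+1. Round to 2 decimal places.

18.56

Sorted: 3.4, 7.7, 18.5, 18.6, 24.1, 31.6, 32.3.
n = 7.
r = 1 + (44/100)·(7 − 1) = 1 + 2.64 = 3.64.
Rank 3 is 18.5 and rank 4 is 18.6.
Interpolate: 18.5 + 0.64·(18.6 − 18.5) = 18.5 + 0.64·0.1 = 18.564.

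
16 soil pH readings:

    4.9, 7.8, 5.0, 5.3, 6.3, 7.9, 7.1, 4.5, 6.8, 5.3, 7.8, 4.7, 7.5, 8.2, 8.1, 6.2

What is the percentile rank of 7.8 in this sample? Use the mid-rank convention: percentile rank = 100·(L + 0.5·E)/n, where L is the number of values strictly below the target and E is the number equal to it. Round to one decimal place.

Sorted: 4.5, 4.7, 4.9, 5.0, 5.3, 5.3, 6.2, 6.3, 6.8, 7.1, 7.5, 7.8, 7.8, 7.9, 8.1, 8.2.
Count below 7.8: L = 11; count equal: E = 2; n = 16.
Percentile rank = 100·(11 + 0.5·2)/16 = 100·12/16 = 75.

75.0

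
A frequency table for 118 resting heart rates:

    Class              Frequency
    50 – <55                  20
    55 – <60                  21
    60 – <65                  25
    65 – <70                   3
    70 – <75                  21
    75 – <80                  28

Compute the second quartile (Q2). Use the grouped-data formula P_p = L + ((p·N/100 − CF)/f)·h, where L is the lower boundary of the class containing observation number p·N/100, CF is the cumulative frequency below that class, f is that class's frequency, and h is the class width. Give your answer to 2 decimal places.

63.60

N = 118; target position k = 50/100 · 118 = 59.
Cumulative frequencies: 20, 41, 66, 69, 90, 118.
Observation 59 falls in the class 60 – <65.
L = 60, CF = 41, f = 25, h = 5.
P50 = 60 + ((59 − 41)/25)·5 = 60 + 3.6 = 63.6.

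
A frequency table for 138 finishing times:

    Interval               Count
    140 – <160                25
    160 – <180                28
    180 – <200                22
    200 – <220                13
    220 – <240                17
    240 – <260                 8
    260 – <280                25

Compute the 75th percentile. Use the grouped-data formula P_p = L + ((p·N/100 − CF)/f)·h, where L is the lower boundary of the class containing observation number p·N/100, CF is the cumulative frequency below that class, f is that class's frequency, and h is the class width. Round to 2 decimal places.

N = 138; target position k = 75/100 · 138 = 103.5.
Cumulative frequencies: 25, 53, 75, 88, 105, 113, 138.
Observation 103.5 falls in the class 220 – <240.
L = 220, CF = 88, f = 17, h = 20.
P75 = 220 + ((103.5 − 88)/17)·20 = 220 + 18.2353 = 238.235.

238.24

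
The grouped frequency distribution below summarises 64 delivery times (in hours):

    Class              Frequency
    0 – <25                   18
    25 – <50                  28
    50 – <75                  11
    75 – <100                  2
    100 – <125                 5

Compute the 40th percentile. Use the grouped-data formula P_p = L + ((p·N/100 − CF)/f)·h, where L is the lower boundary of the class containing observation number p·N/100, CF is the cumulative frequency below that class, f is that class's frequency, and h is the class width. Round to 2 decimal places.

31.79

N = 64; target position k = 40/100 · 64 = 25.6.
Cumulative frequencies: 18, 46, 57, 59, 64.
Observation 25.6 falls in the class 25 – <50.
L = 25, CF = 18, f = 28, h = 25.
P40 = 25 + ((25.6 − 18)/28)·25 = 25 + 6.78571 = 31.7857.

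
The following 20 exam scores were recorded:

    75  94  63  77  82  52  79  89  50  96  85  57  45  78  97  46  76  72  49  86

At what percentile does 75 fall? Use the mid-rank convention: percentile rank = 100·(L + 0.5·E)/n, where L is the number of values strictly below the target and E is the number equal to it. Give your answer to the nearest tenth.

Sorted: 45, 46, 49, 50, 52, 57, 63, 72, 75, 76, 77, 78, 79, 82, 85, 86, 89, 94, 96, 97.
Count below 75: L = 8; count equal: E = 1; n = 20.
Percentile rank = 100·(8 + 0.5·1)/20 = 100·8.5/20 = 42.5.

42.5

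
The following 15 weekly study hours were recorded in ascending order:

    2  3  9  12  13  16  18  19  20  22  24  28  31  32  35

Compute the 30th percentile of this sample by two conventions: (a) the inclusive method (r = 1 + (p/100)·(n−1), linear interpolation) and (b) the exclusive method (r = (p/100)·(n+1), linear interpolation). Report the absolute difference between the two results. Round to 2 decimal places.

n = 15.
(a) r = 5.2; between ranks 5 (13) and 6 (16): 13.6.
(b) r = 4.8; between ranks 4 (12) and 5 (13): 12.8.
|13.6 − 12.8| = 0.8.

0.80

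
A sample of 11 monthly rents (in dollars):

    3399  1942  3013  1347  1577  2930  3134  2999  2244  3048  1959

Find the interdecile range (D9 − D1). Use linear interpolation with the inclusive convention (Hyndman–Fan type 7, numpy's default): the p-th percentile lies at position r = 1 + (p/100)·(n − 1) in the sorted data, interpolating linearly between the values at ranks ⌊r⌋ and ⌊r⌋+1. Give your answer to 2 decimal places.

Sorted: 1347, 1577, 1942, 1959, 2244, 2930, 2999, 3013, 3048, 3134, 3399.
n = 11.
P10: r = 2 (integer) → 1577.
P90: r = 10 (integer) → 3134.
Difference: 3134 − 1577 = 1557.

1557.00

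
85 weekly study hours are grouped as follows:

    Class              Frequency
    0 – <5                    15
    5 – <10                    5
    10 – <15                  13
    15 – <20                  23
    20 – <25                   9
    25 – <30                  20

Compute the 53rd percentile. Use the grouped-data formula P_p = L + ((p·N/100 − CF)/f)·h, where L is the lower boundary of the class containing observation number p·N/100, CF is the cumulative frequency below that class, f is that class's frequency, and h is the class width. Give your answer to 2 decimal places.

17.62

N = 85; target position k = 53/100 · 85 = 45.05.
Cumulative frequencies: 15, 20, 33, 56, 65, 85.
Observation 45.05 falls in the class 15 – <20.
L = 15, CF = 33, f = 23, h = 5.
P53 = 15 + ((45.05 − 33)/23)·5 = 15 + 2.61957 = 17.6196.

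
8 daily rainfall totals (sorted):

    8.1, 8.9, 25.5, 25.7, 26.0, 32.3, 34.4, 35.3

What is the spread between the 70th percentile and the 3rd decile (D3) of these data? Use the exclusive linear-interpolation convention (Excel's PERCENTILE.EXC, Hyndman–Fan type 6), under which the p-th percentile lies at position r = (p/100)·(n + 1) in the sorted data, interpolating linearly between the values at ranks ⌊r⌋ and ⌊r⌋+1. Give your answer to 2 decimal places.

12.41

n = 8.
P30: r = 2.7; ranks 2–3 are 8.9, 25.5; interpolating gives 20.52.
P70: r = 6.3; ranks 6–7 are 32.3, 34.4; interpolating gives 32.93.
Difference: 32.93 − 20.52 = 12.41.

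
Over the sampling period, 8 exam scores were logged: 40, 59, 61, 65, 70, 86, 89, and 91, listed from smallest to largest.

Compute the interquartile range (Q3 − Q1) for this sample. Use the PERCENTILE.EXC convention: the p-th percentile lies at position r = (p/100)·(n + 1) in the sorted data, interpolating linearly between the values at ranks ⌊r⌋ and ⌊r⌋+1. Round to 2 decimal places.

n = 8.
P25: r = 2.25; ranks 2–3 are 59, 61; interpolating gives 59.5.
P75: r = 6.75; ranks 6–7 are 86, 89; interpolating gives 88.25.
Difference: 88.25 − 59.5 = 28.75.

28.75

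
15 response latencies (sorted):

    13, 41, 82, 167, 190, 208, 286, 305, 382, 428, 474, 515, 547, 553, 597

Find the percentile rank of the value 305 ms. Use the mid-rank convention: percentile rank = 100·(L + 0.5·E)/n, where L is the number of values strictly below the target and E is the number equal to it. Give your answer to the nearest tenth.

Count below 305: L = 7; count equal: E = 1; n = 15.
Percentile rank = 100·(7 + 0.5·1)/15 = 100·7.5/15 = 50.

50.0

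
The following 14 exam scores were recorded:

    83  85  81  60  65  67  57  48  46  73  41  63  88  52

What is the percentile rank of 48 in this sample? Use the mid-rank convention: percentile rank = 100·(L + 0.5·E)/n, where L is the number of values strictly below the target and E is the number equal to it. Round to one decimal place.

17.9

Sorted: 41, 46, 48, 52, 57, 60, 63, 65, 67, 73, 81, 83, 85, 88.
Count below 48: L = 2; count equal: E = 1; n = 14.
Percentile rank = 100·(2 + 0.5·1)/14 = 100·2.5/14 = 17.86.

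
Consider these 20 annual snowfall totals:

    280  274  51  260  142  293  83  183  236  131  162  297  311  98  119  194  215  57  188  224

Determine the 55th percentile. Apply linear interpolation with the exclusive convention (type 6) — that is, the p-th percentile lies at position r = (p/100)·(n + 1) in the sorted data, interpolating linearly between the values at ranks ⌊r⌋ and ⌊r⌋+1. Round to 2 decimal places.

205.55

Sorted: 51, 57, 83, 98, 119, 131, 142, 162, 183, 188, 194, 215, 224, 236, 260, 274, 280, 293, 297, 311.
n = 20.
r = (55/100)·(20 + 1) = 11.55.
Rank 11 is 194 and rank 12 is 215.
Interpolate: 194 + 0.55·(215 − 194) = 194 + 0.55·21 = 205.55.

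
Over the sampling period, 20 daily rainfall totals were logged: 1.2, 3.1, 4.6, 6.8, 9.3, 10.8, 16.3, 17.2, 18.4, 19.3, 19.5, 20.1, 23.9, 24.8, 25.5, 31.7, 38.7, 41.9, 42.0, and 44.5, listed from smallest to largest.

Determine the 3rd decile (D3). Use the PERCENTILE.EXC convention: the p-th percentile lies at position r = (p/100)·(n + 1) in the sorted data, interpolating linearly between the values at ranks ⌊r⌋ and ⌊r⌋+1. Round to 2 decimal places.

n = 20.
r = (30/100)·(20 + 1) = 6.3.
Rank 6 is 10.8 and rank 7 is 16.3.
Interpolate: 10.8 + 0.3·(16.3 − 10.8) = 10.8 + 0.3·5.5 = 12.45.

12.45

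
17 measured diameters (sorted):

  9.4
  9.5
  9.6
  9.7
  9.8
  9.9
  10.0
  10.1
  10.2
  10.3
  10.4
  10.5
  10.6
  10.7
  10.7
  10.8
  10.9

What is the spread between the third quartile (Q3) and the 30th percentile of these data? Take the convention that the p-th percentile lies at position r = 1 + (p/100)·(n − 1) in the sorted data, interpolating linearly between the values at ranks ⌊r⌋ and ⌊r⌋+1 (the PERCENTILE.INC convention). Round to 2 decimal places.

n = 17.
P30: r = 5.8; ranks 5–6 are 9.8, 9.9; interpolating gives 9.88.
P75: r = 13 (integer) → 10.6.
Difference: 10.6 − 9.88 = 0.72.

0.72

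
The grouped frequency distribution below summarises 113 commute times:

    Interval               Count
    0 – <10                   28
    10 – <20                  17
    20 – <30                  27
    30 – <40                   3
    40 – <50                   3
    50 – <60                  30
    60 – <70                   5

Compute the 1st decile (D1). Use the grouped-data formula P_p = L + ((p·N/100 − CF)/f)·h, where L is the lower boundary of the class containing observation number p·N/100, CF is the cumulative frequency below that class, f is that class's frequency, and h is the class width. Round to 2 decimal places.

N = 113; target position k = 10/100 · 113 = 11.3.
Cumulative frequencies: 28, 45, 72, 75, 78, 108, 113.
Observation 11.3 falls in the class 0 – <10.
L = 0, CF = 0, f = 28, h = 10.
P10 = 0 + ((11.3 − 0)/28)·10 = 0 + 4.03571 = 4.03571.

4.04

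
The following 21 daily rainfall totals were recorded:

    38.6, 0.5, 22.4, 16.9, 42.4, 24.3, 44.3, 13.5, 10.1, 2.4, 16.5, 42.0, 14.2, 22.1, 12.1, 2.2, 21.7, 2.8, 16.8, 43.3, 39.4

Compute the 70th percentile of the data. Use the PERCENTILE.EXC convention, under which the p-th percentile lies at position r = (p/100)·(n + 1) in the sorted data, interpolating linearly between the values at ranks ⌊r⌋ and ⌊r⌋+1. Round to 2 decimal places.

Sorted: 0.5, 2.2, 2.4, 2.8, 10.1, 12.1, 13.5, 14.2, 16.5, 16.8, 16.9, 21.7, 22.1, 22.4, 24.3, 38.6, 39.4, 42.0, 42.4, 43.3, 44.3.
n = 21.
r = (70/100)·(21 + 1) = 15.4.
Rank 15 is 24.3 and rank 16 is 38.6.
Interpolate: 24.3 + 0.4·(38.6 − 24.3) = 24.3 + 0.4·14.3 = 30.02.

30.02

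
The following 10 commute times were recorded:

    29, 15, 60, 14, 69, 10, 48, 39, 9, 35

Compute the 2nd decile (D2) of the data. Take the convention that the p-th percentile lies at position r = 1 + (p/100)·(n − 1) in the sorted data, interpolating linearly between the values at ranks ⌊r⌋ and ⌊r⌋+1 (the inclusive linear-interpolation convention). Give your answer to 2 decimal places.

Sorted: 9, 10, 14, 15, 29, 35, 39, 48, 60, 69.
n = 10.
r = 1 + (20/100)·(10 − 1) = 1 + 1.8 = 2.8.
Rank 2 is 10 and rank 3 is 14.
Interpolate: 10 + 0.8·(14 − 10) = 10 + 0.8·4 = 13.2.

13.20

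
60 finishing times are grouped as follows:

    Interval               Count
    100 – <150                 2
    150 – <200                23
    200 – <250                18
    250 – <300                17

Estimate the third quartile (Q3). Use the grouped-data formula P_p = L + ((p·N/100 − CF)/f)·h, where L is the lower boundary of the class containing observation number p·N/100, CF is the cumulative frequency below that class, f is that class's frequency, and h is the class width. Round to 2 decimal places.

N = 60; target position k = 75/100 · 60 = 45.
Cumulative frequencies: 2, 25, 43, 60.
Observation 45 falls in the class 250 – <300.
L = 250, CF = 43, f = 17, h = 50.
P75 = 250 + ((45 − 43)/17)·50 = 250 + 5.88235 = 255.882.

255.88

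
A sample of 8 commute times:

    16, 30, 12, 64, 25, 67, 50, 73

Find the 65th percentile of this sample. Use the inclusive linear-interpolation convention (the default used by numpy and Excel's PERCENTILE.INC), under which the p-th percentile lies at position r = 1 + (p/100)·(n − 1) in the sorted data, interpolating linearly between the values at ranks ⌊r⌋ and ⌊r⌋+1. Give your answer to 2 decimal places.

57.70

Sorted: 12, 16, 25, 30, 50, 64, 67, 73.
n = 8.
r = 1 + (65/100)·(8 − 1) = 1 + 4.55 = 5.55.
Rank 5 is 50 and rank 6 is 64.
Interpolate: 50 + 0.55·(64 − 50) = 50 + 0.55·14 = 57.7.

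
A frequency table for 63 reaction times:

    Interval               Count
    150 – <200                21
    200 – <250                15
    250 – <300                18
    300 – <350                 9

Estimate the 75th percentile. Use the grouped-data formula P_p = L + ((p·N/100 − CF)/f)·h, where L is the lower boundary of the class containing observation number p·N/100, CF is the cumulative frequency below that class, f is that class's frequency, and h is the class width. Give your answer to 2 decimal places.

281.25

N = 63; target position k = 75/100 · 63 = 47.25.
Cumulative frequencies: 21, 36, 54, 63.
Observation 47.25 falls in the class 250 – <300.
L = 250, CF = 36, f = 18, h = 50.
P75 = 250 + ((47.25 − 36)/18)·50 = 250 + 31.25 = 281.25.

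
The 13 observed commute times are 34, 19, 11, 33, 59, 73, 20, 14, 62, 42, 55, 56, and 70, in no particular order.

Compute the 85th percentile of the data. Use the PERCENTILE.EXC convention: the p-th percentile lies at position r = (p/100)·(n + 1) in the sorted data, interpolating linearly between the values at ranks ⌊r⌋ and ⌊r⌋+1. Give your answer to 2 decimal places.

69.20

Sorted: 11, 14, 19, 20, 33, 34, 42, 55, 56, 59, 62, 70, 73.
n = 13.
r = (85/100)·(13 + 1) = 11.9.
Rank 11 is 62 and rank 12 is 70.
Interpolate: 62 + 0.9·(70 − 62) = 62 + 0.9·8 = 69.2.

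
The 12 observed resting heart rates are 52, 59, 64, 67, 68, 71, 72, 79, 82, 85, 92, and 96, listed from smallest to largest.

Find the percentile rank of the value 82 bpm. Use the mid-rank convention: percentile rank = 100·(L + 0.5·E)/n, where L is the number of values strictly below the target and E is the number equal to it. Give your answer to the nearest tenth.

Count below 82: L = 8; count equal: E = 1; n = 12.
Percentile rank = 100·(8 + 0.5·1)/12 = 100·8.5/12 = 70.83.

70.8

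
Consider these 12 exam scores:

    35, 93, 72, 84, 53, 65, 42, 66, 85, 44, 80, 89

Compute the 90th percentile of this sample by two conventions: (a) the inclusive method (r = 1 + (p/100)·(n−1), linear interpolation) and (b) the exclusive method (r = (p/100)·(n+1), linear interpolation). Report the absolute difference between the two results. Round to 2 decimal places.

Sorted: 35, 42, 44, 53, 65, 66, 72, 80, 84, 85, 89, 93.
n = 12.
(a) r = 10.9; between ranks 10 (85) and 11 (89): 88.6.
(b) r = 11.7; between ranks 11 (89) and 12 (93): 91.8.
|88.6 − 91.8| = 3.2.

3.20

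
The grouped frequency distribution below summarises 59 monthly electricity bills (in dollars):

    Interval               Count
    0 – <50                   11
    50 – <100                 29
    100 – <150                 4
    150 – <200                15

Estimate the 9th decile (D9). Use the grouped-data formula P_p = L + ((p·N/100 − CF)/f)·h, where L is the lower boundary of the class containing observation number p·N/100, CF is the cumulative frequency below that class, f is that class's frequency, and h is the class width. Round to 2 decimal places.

N = 59; target position k = 90/100 · 59 = 53.1.
Cumulative frequencies: 11, 40, 44, 59.
Observation 53.1 falls in the class 150 – <200.
L = 150, CF = 44, f = 15, h = 50.
P90 = 150 + ((53.1 − 44)/15)·50 = 150 + 30.3333 = 180.333.

180.33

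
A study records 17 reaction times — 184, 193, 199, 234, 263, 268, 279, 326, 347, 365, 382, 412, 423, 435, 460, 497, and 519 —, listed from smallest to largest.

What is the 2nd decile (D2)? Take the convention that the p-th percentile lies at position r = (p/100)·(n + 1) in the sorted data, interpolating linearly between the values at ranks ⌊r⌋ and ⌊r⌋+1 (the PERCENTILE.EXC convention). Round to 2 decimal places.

n = 17.
r = (20/100)·(17 + 1) = 3.6.
Rank 3 is 199 and rank 4 is 234.
Interpolate: 199 + 0.6·(234 − 199) = 199 + 0.6·35 = 220.

220.00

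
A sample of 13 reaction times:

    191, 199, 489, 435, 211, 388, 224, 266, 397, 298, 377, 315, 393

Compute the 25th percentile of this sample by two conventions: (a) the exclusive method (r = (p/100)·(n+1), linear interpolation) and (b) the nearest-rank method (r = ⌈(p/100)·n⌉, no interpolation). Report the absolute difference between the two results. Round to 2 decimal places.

Sorted: 191, 199, 211, 224, 266, 298, 315, 377, 388, 393, 397, 435, 489.
n = 13.
(a) r = 3.5; between ranks 3 (211) and 4 (224): 217.5.
(b) the nearest-rank method: rank 4 → 224.
|217.5 − 224| = 6.5.

6.50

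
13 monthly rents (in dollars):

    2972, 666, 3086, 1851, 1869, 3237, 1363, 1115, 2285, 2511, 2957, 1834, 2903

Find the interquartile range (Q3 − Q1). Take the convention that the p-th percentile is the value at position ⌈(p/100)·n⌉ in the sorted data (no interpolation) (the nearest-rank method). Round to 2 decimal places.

1123.00

Sorted: 666, 1115, 1363, 1834, 1851, 1869, 2285, 2511, 2903, 2957, 2972, 3086, 3237.
n = 13.
P25: rank ⌈25/100·13⌉ = 4 → 1834.
P75: rank ⌈75/100·13⌉ = 10 → 2957.
Difference: 2957 − 1834 = 1123.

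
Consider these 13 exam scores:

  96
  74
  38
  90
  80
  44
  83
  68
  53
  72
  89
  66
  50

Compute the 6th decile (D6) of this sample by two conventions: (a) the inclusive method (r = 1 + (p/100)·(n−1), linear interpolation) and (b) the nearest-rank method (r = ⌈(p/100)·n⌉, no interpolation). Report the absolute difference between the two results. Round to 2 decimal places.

1.20

Sorted: 38, 44, 50, 53, 66, 68, 72, 74, 80, 83, 89, 90, 96.
n = 13.
(a) r = 8.2; between ranks 8 (74) and 9 (80): 75.2.
(b) the nearest-rank method: rank 8 → 74.
|75.2 − 74| = 1.2.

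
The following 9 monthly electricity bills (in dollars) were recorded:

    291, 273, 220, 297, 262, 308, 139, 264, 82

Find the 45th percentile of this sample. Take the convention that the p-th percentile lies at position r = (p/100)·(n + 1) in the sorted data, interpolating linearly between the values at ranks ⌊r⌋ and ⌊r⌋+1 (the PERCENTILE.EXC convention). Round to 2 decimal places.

263.00

Sorted: 82, 139, 220, 262, 264, 273, 291, 297, 308.
n = 9.
r = (45/100)·(9 + 1) = 4.5.
Rank 4 is 262 and rank 5 is 264.
Interpolate: 262 + 0.5·(264 − 262) = 262 + 0.5·2 = 263.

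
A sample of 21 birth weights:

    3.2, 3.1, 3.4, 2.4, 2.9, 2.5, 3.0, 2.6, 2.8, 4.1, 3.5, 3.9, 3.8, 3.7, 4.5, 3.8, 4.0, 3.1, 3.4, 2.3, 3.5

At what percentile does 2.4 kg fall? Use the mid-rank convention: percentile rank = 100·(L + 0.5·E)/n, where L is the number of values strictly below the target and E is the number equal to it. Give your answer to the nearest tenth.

7.1

Sorted: 2.3, 2.4, 2.5, 2.6, 2.8, 2.9, 3.0, 3.1, 3.1, 3.2, 3.4, 3.4, 3.5, 3.5, 3.7, 3.8, 3.8, 3.9, 4.0, 4.1, 4.5.
Count below 2.4: L = 1; count equal: E = 1; n = 21.
Percentile rank = 100·(1 + 0.5·1)/21 = 100·1.5/21 = 7.143.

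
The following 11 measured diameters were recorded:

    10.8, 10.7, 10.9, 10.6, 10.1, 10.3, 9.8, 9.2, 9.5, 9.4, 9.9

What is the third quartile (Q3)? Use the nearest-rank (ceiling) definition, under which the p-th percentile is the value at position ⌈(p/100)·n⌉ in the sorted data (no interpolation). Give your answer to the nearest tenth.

Sorted: 9.2, 9.4, 9.5, 9.8, 9.9, 10.1, 10.3, 10.6, 10.7, 10.8, 10.9.
n = 11.
Position = ⌈75/100 · 11⌉ = ⌈8.25⌉ = 9.
The value at rank 9 is 10.7.

10.7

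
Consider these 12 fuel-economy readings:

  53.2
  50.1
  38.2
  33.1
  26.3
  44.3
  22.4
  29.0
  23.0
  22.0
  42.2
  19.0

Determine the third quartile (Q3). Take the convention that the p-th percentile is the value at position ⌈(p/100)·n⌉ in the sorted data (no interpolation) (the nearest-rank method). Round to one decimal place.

42.2

Sorted: 19.0, 22.0, 22.4, 23.0, 26.3, 29.0, 33.1, 38.2, 42.2, 44.3, 50.1, 53.2.
n = 12.
Position = ⌈75/100 · 12⌉ = ⌈9⌉ = 9.
The value at rank 9 is 42.2.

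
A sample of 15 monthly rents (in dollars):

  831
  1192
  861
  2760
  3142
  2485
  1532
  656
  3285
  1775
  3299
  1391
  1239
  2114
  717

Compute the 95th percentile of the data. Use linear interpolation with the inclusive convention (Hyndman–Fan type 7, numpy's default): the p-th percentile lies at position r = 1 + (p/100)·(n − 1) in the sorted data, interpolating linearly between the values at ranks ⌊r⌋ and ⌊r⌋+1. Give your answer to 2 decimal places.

3289.20

Sorted: 656, 717, 831, 861, 1192, 1239, 1391, 1532, 1775, 2114, 2485, 2760, 3142, 3285, 3299.
n = 15.
r = 1 + (95/100)·(15 − 1) = 1 + 13.3 = 14.3.
Rank 14 is 3285 and rank 15 is 3299.
Interpolate: 3285 + 0.3·(3299 − 3285) = 3285 + 0.3·14 = 3289.2.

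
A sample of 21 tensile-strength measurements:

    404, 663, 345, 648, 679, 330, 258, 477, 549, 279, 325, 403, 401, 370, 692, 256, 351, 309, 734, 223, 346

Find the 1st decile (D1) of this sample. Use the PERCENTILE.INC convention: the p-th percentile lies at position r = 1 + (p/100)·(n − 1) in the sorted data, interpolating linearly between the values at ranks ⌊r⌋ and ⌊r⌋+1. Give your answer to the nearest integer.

258

Sorted: 223, 256, 258, 279, 309, 325, 330, 345, 346, 351, 370, 401, 403, 404, 477, 549, 648, 663, 679, 692, 734.
n = 21.
r = 1 + (10/100)·(21 − 1) = 1 + 2 = 3.
r is an integer, so P10 is the value at rank 3: 258.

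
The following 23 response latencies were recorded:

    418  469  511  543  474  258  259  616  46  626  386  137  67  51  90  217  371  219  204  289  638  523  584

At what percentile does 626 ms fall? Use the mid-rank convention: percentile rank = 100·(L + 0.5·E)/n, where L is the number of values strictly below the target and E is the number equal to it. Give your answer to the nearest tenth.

Sorted: 46, 51, 67, 90, 137, 204, 217, 219, 258, 259, 289, 371, 386, 418, 469, 474, 511, 523, 543, 584, 616, 626, 638.
Count below 626: L = 21; count equal: E = 1; n = 23.
Percentile rank = 100·(21 + 0.5·1)/23 = 100·21.5/23 = 93.48.

93.5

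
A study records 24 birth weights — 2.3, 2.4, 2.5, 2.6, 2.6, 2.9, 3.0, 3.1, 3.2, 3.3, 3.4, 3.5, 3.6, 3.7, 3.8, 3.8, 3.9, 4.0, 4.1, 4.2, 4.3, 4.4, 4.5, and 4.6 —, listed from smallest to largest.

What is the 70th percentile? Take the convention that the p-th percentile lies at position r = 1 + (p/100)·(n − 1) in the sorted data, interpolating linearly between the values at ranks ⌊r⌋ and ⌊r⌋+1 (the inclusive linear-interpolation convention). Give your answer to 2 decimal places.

n = 24.
r = 1 + (70/100)·(24 − 1) = 1 + 16.1 = 17.1.
Rank 17 is 3.9 and rank 18 is 4.0.
Interpolate: 3.9 + 0.1·(4.0 − 3.9) = 3.9 + 0.1·0.1 = 3.91.

3.91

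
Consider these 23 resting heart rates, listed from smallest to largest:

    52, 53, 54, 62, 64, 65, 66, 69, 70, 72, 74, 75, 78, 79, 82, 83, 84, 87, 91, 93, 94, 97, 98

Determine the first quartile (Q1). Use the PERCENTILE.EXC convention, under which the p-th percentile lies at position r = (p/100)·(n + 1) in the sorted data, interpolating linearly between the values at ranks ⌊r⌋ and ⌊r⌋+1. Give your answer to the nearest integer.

65

n = 23.
r = (25/100)·(23 + 1) = 6.
r is an integer, so P25 is the value at rank 6: 65.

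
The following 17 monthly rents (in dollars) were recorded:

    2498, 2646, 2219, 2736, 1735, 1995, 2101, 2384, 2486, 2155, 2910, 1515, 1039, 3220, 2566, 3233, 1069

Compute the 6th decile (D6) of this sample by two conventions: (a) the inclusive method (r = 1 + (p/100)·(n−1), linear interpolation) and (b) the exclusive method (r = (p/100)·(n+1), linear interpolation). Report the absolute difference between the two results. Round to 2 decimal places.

2.40

Sorted: 1039, 1069, 1515, 1735, 1995, 2101, 2155, 2219, 2384, 2486, 2498, 2566, 2646, 2736, 2910, 3220, 3233.
n = 17.
(a) r = 10.6; between ranks 10 (2486) and 11 (2498): 2493.2.
(b) r = 10.8; between ranks 10 (2486) and 11 (2498): 2495.6.
|2493.2 − 2495.6| = 2.4.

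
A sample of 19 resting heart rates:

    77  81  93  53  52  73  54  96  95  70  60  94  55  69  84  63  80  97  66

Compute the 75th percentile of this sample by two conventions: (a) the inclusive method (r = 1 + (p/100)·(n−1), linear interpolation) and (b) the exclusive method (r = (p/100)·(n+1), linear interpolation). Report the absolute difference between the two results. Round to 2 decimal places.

Sorted: 52, 53, 54, 55, 60, 63, 66, 69, 70, 73, 77, 80, 81, 84, 93, 94, 95, 96, 97.
n = 19.
(a) r = 14.5; between ranks 14 (84) and 15 (93): 88.5.
(b) r = 15 → value at rank 15 = 93.
|88.5 − 93| = 4.5.

4.50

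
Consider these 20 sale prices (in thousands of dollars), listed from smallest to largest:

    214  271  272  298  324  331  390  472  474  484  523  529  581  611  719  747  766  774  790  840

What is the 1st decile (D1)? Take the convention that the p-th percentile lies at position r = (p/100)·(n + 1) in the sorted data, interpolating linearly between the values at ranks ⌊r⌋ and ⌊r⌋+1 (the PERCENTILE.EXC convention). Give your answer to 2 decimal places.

n = 20.
r = (10/100)·(20 + 1) = 2.1.
Rank 2 is 271 and rank 3 is 272.
Interpolate: 271 + 0.1·(272 − 271) = 271 + 0.1·1 = 271.1.

271.10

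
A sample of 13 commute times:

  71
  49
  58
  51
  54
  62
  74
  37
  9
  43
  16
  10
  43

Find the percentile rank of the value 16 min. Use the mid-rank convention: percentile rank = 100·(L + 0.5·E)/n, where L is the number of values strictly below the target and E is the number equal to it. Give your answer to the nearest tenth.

Sorted: 9, 10, 16, 37, 43, 43, 49, 51, 54, 58, 62, 71, 74.
Count below 16: L = 2; count equal: E = 1; n = 13.
Percentile rank = 100·(2 + 0.5·1)/13 = 100·2.5/13 = 19.23.

19.2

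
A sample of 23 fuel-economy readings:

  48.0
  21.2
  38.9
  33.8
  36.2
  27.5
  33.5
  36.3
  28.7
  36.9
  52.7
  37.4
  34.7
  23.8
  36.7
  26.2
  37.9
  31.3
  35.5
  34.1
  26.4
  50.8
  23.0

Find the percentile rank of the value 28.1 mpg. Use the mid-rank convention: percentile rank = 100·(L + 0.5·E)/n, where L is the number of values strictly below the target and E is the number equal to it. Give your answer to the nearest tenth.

26.1

Sorted: 21.2, 23.0, 23.8, 26.2, 26.4, 27.5, 28.7, 31.3, 33.5, 33.8, 34.1, 34.7, 35.5, 36.2, 36.3, 36.7, 36.9, 37.4, 37.9, 38.9, 48.0, 50.8, 52.7.
Count below 28.1: L = 6; count equal: E = 0; n = 23.
Percentile rank = 100·(6 + 0.5·0)/23 = 100·6/23 = 26.09.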